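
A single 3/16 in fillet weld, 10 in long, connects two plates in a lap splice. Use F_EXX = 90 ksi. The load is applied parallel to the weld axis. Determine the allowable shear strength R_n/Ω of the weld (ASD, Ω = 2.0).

R_n/Ω ≈ 35.8 kip

Effective throat t_e = 0.707 × 0.1875 = 0.1326 in.
Total length L = 10 in; A_we = 0.1326 × 10 = 1.326 in².
F_nw = 0.6 F_EXX = 0.6 × 90 = 54 ksi.
R_n = 54 × 1.326 = 71.58 kip; R_n/Ω = 71.58/2.0 = 35.79 kip.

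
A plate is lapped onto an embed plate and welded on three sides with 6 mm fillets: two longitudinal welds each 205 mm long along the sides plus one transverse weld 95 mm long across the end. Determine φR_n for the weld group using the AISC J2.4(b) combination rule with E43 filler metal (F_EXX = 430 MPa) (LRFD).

t_e = 0.707 × 6 = 4.242 mm.
R_nwl = 0.6 × 430 × 4.242 × 410 × 10⁻³ = 448.7 kN (longitudinal, 2 welds).
R_nwt = 0.6 × 430 × 4.242 × 95 × 10⁻³ = 104 kN (transverse, base value).
(i) R_nwl + R_nwt = 552.7 kN; (ii) 0.85 R_nwl + 1.5 R_nwt = 537.4 kN.
R_n = max = 552.7 kN [governs: (i)]; φR_n = 414.5 kN.

φR_n ≈ 415 kN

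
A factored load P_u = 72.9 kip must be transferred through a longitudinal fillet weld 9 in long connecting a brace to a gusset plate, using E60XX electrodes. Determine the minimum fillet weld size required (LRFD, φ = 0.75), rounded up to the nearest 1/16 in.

w = 7/16 in

E60XX → F_EXX = 60 ksi.
Total weld length L = 9 in.
Required throat t_e = P_u / (φ × 0.6 F_EXX × L) = 72.9 / (0.75 × 0.6 × 60 × 9) = 0.3 in.
Required leg w = t_e / 0.707 = 0.4243 in → use 7/16 in.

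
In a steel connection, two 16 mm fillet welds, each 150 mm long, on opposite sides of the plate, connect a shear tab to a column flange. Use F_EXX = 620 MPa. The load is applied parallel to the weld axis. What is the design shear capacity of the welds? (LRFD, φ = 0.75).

φR_n ≈ 947 kN

Effective throat t_e = 0.707 × 16 = 11.31 mm.
Total length L = 300 mm; A_we = 11.31 × 300 = 3394 mm².
F_nw = 0.6 F_EXX = 0.6 × 620 = 372 MPa.
φR_n = 0.75 × 372 × 3394 × 10⁻³ = 946.8 kN.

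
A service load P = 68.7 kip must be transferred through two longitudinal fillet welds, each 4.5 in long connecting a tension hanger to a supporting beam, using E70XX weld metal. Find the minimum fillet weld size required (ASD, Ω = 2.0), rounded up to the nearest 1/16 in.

E70XX → F_EXX = 70 ksi.
Total weld length L = 9 in.
Required throat t_e = P × Ω / (0.6 F_EXX × L) = 68.7 × 2.0 / (0.6 × 70 × 9) = 0.3635 in.
Required leg w = t_e / 0.707 = 0.5141 in → use 9/16 in.

w = 9/16 in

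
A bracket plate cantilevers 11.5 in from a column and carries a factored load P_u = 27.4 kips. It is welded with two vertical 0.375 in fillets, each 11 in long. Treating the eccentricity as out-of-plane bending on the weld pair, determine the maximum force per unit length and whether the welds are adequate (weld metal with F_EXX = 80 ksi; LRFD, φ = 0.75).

L_w = 2 × 11 = 22 in; section modulus (unit throat) S = 2 × L²/6 = 40.33 in².
Direct shear f_v = P/L_w = 27.4/22 = 1.245 kip/in.
Moment M = P × e = 27.4 × 11.5 = 315.1 kip·in; bending f_b = M/S = 7.812 kip/in.
f_max = √(f_v² + f_b²) = √(1.245² + 7.812²) = 7.911 kip/in.
φr_n = 0.75 × 0.6 × 80 × (0.707 × 0.375) = 9.544 kip/in → adequate.

f_max ≈ 7.91 kip/in; adequate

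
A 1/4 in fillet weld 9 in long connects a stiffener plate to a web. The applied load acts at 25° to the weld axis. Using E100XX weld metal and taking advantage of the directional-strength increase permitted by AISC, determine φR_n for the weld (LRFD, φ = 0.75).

E100XX → F_EXX = 100 ksi.
t_e = 0.707 × 0.25 = 0.1767 in; A_we = 0.1767 × 9 = 1.591 in².
Directional factor: 1.0 + 0.5 sin^1.5(25°) = 1.137.
F_nw = 0.6 × 100 × 1.137 = 68.24 ksi.
φR_n = 0.75 × 68.24 × 1.591 = 81.42 kips.

φR_n ≈ 81.4 kips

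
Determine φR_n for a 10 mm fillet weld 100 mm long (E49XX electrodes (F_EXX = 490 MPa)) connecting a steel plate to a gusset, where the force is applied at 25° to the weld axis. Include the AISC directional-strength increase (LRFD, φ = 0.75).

t_e = 0.707 × 10 = 7.07 mm; A_we = 7.07 × 100 = 707 mm².
Directional factor: 1.0 + 0.5 sin^1.5(25°) = 1.137.
F_nw = 0.6 × 490 × 1.137 = 334.4 MPa.
φR_n = 0.75 × 334.4 × 707 × 10⁻³ = 177.3 kN.

φR_n ≈ 177 kN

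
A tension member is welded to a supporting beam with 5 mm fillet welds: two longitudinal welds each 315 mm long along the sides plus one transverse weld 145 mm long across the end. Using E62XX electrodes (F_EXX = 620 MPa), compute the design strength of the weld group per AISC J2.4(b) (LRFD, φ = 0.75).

t_e = 0.707 × 5 = 3.535 mm.
R_nwl = 0.6 × 620 × 3.535 × 630 × 10⁻³ = 828.5 kN (longitudinal, 2 welds).
R_nwt = 0.6 × 620 × 3.535 × 145 × 10⁻³ = 190.7 kN (transverse, base value).
(i) R_nwl + R_nwt = 1019 kN; (ii) 0.85 R_nwl + 1.5 R_nwt = 990.2 kN.
R_n = max = 1019 kN [governs: (i)]; φR_n = 764.4 kN.

φR_n ≈ 764 kN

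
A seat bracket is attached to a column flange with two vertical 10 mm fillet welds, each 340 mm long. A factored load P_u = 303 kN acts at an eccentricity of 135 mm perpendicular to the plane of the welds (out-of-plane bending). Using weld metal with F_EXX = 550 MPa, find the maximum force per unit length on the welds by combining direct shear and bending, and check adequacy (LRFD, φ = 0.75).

f_max ≈ 1150 N/mm; adequate

L_w = 2 × 340 = 680 mm; section modulus (unit throat) S = 2 × L²/6 = 38530 mm².
Direct shear f_v = P/L_w = 303×10³/680 = 445.6 N/mm.
Moment M = P × e = 303×10³ × 135 = 40905000 N·mm; bending f_b = M/S = 1062 N/mm.
f_max = √(f_v² + f_b²) = √(445.6² + 1062²) = 1151 N/mm.
φr_n = 0.75 × 0.6 × 550 × (0.707 × 10) = 1750 N/mm → adequate.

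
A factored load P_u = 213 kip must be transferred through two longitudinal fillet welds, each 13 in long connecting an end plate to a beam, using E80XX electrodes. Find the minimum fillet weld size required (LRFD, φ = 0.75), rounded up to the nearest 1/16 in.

w = 3/8 in

E80XX → F_EXX = 80 ksi.
Total weld length L = 26 in.
Required throat t_e = P_u / (φ × 0.6 F_EXX × L) = 213 / (0.75 × 0.6 × 80 × 26) = 0.2276 in.
Required leg w = t_e / 0.707 = 0.3219 in → use 3/8 in.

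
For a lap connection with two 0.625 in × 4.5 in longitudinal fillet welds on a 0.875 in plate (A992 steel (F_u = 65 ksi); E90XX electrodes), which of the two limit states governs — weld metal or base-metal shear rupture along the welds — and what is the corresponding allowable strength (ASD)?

R_n/Ω ≈ 107 kips (weld metal governs)

E90XX → F_EXX = 90 ksi.
t_e = 0.707 × 0.625 = 0.4419 in; L = 9 in.
Weld metal: R_n/Ω = (1/2.0) × 0.6 × 90 × 0.4419 × 9 = 107.4 kips.
Base metal (shear rupture): R_n/Ω = (1/2.0) × 0.6 × 65 × 0.875 × 9 = 153.6 kips.
Governing: weld metal.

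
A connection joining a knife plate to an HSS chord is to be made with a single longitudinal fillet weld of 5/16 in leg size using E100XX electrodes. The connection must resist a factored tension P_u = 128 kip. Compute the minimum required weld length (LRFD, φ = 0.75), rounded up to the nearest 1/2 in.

L = 13 in

E100XX → F_EXX = 100 ksi.
Throat t_e = 0.707 × 0.3125 = 0.2209 in.
φr_n = 0.75 × 0.6 × 100 × 0.2209 = 9.942 kip/in.
L_req = P_u / φr_n = 128 / 9.942 = 12.87 in total.
Round up → use L = 13 in.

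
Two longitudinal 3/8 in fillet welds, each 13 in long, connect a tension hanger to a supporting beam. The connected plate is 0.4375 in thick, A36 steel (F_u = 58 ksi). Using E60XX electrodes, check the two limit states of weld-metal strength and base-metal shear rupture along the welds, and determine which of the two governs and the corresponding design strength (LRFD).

E60XX → F_EXX = 60 ksi.
t_e = 0.707 × 0.375 = 0.2651 in; L = 26 in.
Weld metal: φR_n = 0.75 × 0.6 × 60 × 0.2651 × 26 = 186.1 kip.
Base metal (shear rupture): φR_n = 0.75 × 0.6 × 58 × 0.4375 × 26 = 296.9 kip.
Governing: weld metal.

φR_n ≈ 186 kip (weld metal governs)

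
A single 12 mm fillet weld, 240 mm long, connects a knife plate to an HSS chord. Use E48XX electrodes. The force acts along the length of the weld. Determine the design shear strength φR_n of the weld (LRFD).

φR_n ≈ 440 kN

E48XX → F_EXX = 480 MPa.
Effective throat t_e = 0.707 × 12 = 8.484 mm.
Total length L = 240 mm; A_we = 8.484 × 240 = 2036 mm².
F_nw = 0.6 F_EXX = 0.6 × 480 = 288 MPa.
φR_n = 0.75 × 288 × 2036 × 10⁻³ = 439.8 kN.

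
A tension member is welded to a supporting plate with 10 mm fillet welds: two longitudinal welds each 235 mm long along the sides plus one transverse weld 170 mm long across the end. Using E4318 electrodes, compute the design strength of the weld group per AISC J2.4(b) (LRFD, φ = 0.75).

φR_n ≈ 895 kN

E43XX → F_EXX = 430 MPa.
t_e = 0.707 × 10 = 7.07 mm.
R_nwl = 0.6 × 430 × 7.07 × 470 × 10⁻³ = 857.3 kN (longitudinal, 2 welds).
R_nwt = 0.6 × 430 × 7.07 × 170 × 10⁻³ = 310.1 kN (transverse, base value).
(i) R_nwl + R_nwt = 1167 kN; (ii) 0.85 R_nwl + 1.5 R_nwt = 1194 kN.
R_n = max = 1194 kN [governs: (ii)]; φR_n = 895.4 kN.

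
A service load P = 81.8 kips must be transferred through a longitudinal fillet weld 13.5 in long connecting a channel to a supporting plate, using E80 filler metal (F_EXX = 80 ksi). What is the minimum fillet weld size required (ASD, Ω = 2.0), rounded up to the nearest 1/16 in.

Total weld length L = 13.5 in.
Required throat t_e = P × Ω / (0.6 F_EXX × L) = 81.8 × 2.0 / (0.6 × 80 × 13.5) = 0.2525 in.
Required leg w = t_e / 0.707 = 0.3571 in → use 3/8 in.

w = 3/8 in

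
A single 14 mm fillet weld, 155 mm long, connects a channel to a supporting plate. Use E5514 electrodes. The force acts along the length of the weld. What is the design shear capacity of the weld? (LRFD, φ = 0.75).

φR_n ≈ 380 kN

E55XX → F_EXX = 550 MPa.
Effective throat t_e = 0.707 × 14 = 9.898 mm.
Total length L = 155 mm; A_we = 9.898 × 155 = 1534 mm².
F_nw = 0.6 F_EXX = 0.6 × 550 = 330 MPa.
φR_n = 0.75 × 330 × 1534 × 10⁻³ = 379.7 kN.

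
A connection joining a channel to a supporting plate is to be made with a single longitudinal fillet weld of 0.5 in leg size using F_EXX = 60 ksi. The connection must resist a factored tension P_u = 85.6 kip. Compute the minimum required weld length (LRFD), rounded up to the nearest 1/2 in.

L = 9 in

Throat t_e = 0.707 × 0.5 = 0.3535 in.
φr_n = 0.75 × 0.6 × 60 × 0.3535 = 9.544 kip/in.
L_req = P_u / φr_n = 85.6 / 9.544 = 8.969 in total.
Round up → use L = 9 in.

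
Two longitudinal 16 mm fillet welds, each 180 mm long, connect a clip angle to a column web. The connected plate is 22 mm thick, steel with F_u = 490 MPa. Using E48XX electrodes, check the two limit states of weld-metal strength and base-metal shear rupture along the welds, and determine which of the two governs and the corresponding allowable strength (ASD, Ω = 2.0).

E48XX → F_EXX = 480 MPa.
t_e = 0.707 × 16 = 11.31 mm; L = 360 mm.
Weld metal: R_n/Ω = (1/2.0) × 0.6 × 480 × 11.31 × 360 × 10⁻³ = 586.4 kN.
Base metal (shear rupture): R_n/Ω = (1/2.0) × 0.6 × 490 × 22 × 360 × 10⁻³ = 1164 kN.
Governing: weld metal.

R_n/Ω ≈ 586 kN (weld metal governs)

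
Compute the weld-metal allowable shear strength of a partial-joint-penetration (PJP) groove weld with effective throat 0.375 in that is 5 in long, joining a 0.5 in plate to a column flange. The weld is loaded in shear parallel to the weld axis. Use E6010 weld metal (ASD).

R_n/Ω ≈ 33.8 kips

E60XX → F_EXX = 60 ksi.
Effective throat (given) t_e = 0.375 in.
A_we = 0.375 × 5 = 1.875 in².
F_nw = 0.6 F_EXX = 36 ksi.
R_n/Ω = (36 × 1.875) / 2.0 = 33.75 kips.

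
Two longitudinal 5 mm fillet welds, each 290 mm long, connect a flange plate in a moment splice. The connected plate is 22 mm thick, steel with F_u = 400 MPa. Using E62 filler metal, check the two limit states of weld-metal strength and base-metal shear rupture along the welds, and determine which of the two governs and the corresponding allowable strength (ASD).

R_n/Ω ≈ 381 kN (weld metal governs)

E62XX → F_EXX = 620 MPa.
t_e = 0.707 × 5 = 3.535 mm; L = 580 mm.
Weld metal: R_n/Ω = (1/2.0) × 0.6 × 620 × 3.535 × 580 × 10⁻³ = 381.4 kN.
Base metal (shear rupture): R_n/Ω = (1/2.0) × 0.6 × 400 × 22 × 580 × 10⁻³ = 1531 kN.
Governing: weld metal.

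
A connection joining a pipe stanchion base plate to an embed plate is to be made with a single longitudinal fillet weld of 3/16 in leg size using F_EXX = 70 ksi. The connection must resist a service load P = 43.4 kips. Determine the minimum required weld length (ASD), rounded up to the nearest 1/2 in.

Throat t_e = 0.707 × 0.1875 = 0.1326 in.
r_n/Ω = (0.6 × 70 × 0.1326) / 2.0 = 2.784 kip/in.
L_req = P / (r_n/Ω) = 43.4 / 2.784 = 15.59 in total.
Round up → use L = 16 in.

L = 16 in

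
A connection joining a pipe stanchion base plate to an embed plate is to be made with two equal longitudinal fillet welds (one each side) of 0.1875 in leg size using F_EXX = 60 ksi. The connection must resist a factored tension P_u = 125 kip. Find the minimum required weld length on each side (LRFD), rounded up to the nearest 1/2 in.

Throat t_e = 0.707 × 0.1875 = 0.1326 in.
φr_n = 0.75 × 0.6 × 60 × 0.1326 = 3.579 kip/in.
L_req = P_u / φr_n = 125 / 3.579 = 34.92 in total.
Per side: 34.92 / 2 = 17.46 in.
Round up → use L = 17.5 in on each side.

L = 17.5 in on each side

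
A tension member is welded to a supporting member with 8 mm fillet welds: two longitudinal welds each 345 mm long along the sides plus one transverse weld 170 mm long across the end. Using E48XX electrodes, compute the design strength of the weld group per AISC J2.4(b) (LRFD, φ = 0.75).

E48XX → F_EXX = 480 MPa.
t_e = 0.707 × 8 = 5.656 mm.
R_nwl = 0.6 × 480 × 5.656 × 690 × 10⁻³ = 1124 kN (longitudinal, 2 welds).
R_nwt = 0.6 × 480 × 5.656 × 170 × 10⁻³ = 276.9 kN (transverse, base value).
(i) R_nwl + R_nwt = 1401 kN; (ii) 0.85 R_nwl + 1.5 R_nwt = 1371 kN.
R_n = max = 1401 kN [governs: (i)]; φR_n = 1051 kN.

φR_n ≈ 1050 kN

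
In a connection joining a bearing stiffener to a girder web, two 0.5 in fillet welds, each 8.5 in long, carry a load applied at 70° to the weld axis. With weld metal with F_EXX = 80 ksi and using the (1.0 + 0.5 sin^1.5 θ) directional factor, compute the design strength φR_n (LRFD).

φR_n ≈ 315 kip

t_e = 0.707 × 0.5 = 0.3535 in; A_we = 0.3535 × 17 = 6.01 in².
Directional factor: 1.0 + 0.5 sin^1.5(70°) = 1.455.
F_nw = 0.6 × 80 × 1.455 = 69.86 ksi.
φR_n = 0.75 × 69.86 × 6.01 = 314.9 kip.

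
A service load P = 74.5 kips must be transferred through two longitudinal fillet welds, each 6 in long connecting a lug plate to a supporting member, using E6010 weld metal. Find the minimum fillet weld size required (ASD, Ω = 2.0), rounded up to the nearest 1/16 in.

w = 1/2 in

E60XX → F_EXX = 60 ksi.
Total weld length L = 12 in.
Required throat t_e = P × Ω / (0.6 F_EXX × L) = 74.5 × 2.0 / (0.6 × 60 × 12) = 0.3449 in.
Required leg w = t_e / 0.707 = 0.4878 in → use 1/2 in.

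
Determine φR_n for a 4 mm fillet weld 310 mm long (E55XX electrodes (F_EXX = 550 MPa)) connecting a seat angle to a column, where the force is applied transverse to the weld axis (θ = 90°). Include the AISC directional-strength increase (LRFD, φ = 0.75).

φR_n ≈ 325 kN

t_e = 0.707 × 4 = 2.828 mm; A_we = 2.828 × 310 = 876.7 mm².
Directional factor: 1.0 + 0.5 sin^1.5(90°) = 1.5.
F_nw = 0.6 × 550 × 1.5 = 495 MPa.
φR_n = 0.75 × 495 × 876.7 × 10⁻³ = 325.5 kN.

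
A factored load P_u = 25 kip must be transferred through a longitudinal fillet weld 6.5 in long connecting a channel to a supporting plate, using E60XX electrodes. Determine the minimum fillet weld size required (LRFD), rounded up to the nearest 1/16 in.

w = 1/4 in

E60XX → F_EXX = 60 ksi.
Total weld length L = 6.5 in.
Required throat t_e = P_u / (φ × 0.6 F_EXX × L) = 25 / (0.75 × 0.6 × 60 × 6.5) = 0.1425 in.
Required leg w = t_e / 0.707 = 0.2015 in → use 1/4 in.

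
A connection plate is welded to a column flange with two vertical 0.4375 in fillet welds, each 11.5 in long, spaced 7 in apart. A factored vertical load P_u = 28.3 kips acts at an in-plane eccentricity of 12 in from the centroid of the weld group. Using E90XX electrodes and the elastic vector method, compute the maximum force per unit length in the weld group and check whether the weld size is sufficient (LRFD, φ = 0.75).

E90XX → F_EXX = 90 ksi.
Total weld length L_w = 23 in. Treat welds as unit-width lines.
Polar moment about centroid: J = 2[d³/12 + d(b/2)²] = 2[11.5³/12 + 11.5×3.5²] = 535.2 in³.
Direct shear f_v = P/L_w = 28.3 / 23 = 1.23 kip/in (vertical).
Torsion M = P·e = 28.3 × 12 = 339.6 kip·in.
Critical point at (x, y) = (3.5, 5.75) from centroid. f_tx = M·y/J = 3.648 kip/in; f_ty = M·x/J = 2.221 kip/in.
Resultant f_max = √[f_tx² + (f_v + f_ty)²] = √[3.648² + (1.23 + 2.221)²] = 5.022 kip/in.
Capacity per unit length: φr_n = 0.75 × 0.6 × 90 × (0.707 × 0.4375) = 12.53 kip/in.
5.022 ≤ 12.53 → adequate.

f_max ≈ 5.02 kip/in; adequate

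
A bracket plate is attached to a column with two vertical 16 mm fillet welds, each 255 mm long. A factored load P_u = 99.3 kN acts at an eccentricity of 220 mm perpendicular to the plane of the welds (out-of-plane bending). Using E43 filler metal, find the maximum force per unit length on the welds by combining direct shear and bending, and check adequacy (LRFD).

f_max ≈ 1030 N/mm; adequate

E43XX → F_EXX = 430 MPa.
L_w = 2 × 255 = 510 mm; section modulus (unit throat) S = 2 × L²/6 = 21680 mm².
Direct shear f_v = P/L_w = 99.3×10³/510 = 194.7 N/mm.
Moment M = P × e = 99.3×10³ × 220 = 21846000 N·mm; bending f_b = M/S = 1008 N/mm.
f_max = √(f_v² + f_b²) = √(194.7² + 1008²) = 1027 N/mm.
φr_n = 0.75 × 0.6 × 430 × (0.707 × 16) = 2189 N/mm → adequate.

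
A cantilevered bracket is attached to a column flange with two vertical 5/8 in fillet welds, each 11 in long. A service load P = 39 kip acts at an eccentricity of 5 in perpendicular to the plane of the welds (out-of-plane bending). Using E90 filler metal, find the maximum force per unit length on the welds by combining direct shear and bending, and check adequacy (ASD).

E90XX → F_EXX = 90 ksi.
L_w = 2 × 11 = 22 in; section modulus (unit throat) S = 2 × L²/6 = 40.33 in².
Direct shear f_v = P/L_w = 39/22 = 1.773 kip/in.
Moment M = P × e = 39 × 5 = 195 kip·in; bending f_b = M/S = 4.835 kip/in.
f_max = √(f_v² + f_b²) = √(1.773² + 4.835²) = 5.149 kip/in.
r_n/Ω = (1/2.0) × 0.6 × 90 × (0.707 × 0.625) = 11.93 kip/in → adequate.

f_max ≈ 5.15 kip/in; adequate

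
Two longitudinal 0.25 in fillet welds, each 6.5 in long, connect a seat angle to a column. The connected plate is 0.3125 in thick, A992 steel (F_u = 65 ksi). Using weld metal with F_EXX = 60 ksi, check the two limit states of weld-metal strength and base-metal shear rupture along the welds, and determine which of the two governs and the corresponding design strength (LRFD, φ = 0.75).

t_e = 0.707 × 0.25 = 0.1767 in; L = 13 in.
Weld metal: φR_n = 0.75 × 0.6 × 60 × 0.1767 × 13 = 62.04 kips.
Base metal (shear rupture): φR_n = 0.75 × 0.6 × 65 × 0.3125 × 13 = 118.8 kips.
Governing: weld metal.

φR_n ≈ 62 kips (weld metal governs)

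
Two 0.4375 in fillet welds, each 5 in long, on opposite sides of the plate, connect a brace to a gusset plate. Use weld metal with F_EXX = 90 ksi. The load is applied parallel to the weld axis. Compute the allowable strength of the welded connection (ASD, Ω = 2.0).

R_n/Ω ≈ 83.5 kip

Effective throat t_e = 0.707 × 0.4375 = 0.3093 in.
Total length L = 10 in; A_we = 0.3093 × 10 = 3.093 in².
F_nw = 0.6 F_EXX = 0.6 × 90 = 54 ksi.
R_n = 54 × 3.093 = 167 kip; R_n/Ω = 167/2.0 = 83.51 kip.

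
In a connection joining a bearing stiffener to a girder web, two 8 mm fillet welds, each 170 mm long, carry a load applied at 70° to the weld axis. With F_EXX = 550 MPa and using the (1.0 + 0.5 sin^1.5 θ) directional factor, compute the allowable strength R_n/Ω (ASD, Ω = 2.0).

R_n/Ω ≈ 462 kN

t_e = 0.707 × 8 = 5.656 mm; A_we = 5.656 × 340 = 1923 mm².
Directional factor: 1.0 + 0.5 sin^1.5(70°) = 1.455.
F_nw = 0.6 × 550 × 1.455 = 480.3 MPa.
R_n/Ω = (480.3 × 1923) / 2.0 × 10⁻³ = 461.8 kN.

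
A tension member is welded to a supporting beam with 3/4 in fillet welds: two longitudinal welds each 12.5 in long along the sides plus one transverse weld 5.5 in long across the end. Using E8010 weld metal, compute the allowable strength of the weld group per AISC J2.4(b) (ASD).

R_n/Ω ≈ 388 kip

E80XX → F_EXX = 80 ksi.
t_e = 0.707 × 0.75 = 0.5302 in.
R_nwl = 0.6 × 80 × 0.5302 × 25 = 636.3 kip (longitudinal, 2 welds).
R_nwt = 0.6 × 80 × 0.5302 × 5.5 = 140 kip (transverse, base value).
(i) R_nwl + R_nwt = 776.3 kip; (ii) 0.85 R_nwl + 1.5 R_nwt = 750.8 kip.
R_n = max = 776.3 kip [governs: (i)]; R_n/Ω = 388.1 kip.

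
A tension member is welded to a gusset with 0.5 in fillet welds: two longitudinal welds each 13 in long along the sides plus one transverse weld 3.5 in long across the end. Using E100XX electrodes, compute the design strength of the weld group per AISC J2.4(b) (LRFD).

φR_n ≈ 469 kip

E100XX → F_EXX = 100 ksi.
t_e = 0.707 × 0.5 = 0.3535 in.
R_nwl = 0.6 × 100 × 0.3535 × 26 = 551.5 kip (longitudinal, 2 welds).
R_nwt = 0.6 × 100 × 0.3535 × 3.5 = 74.23 kip (transverse, base value).
(i) R_nwl + R_nwt = 625.7 kip; (ii) 0.85 R_nwl + 1.5 R_nwt = 580.1 kip.
R_n = max = 625.7 kip [governs: (i)]; φR_n = 469.3 kip.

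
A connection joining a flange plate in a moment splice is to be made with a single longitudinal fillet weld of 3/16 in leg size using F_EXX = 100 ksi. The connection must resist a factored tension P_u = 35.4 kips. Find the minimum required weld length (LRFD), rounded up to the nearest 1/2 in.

Throat t_e = 0.707 × 0.1875 = 0.1326 in.
φr_n = 0.75 × 0.6 × 100 × 0.1326 = 5.965 kips/in.
L_req = P_u / φr_n = 35.4 / 5.965 = 5.934 in total.
Round up → use L = 6 in.

L = 6 in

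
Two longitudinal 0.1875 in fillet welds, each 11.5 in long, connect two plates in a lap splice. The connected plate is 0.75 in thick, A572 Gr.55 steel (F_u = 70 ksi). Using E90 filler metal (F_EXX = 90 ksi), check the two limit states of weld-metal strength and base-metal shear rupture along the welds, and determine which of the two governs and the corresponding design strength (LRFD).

φR_n ≈ 123 kip (weld metal governs)

t_e = 0.707 × 0.1875 = 0.1326 in; L = 23 in.
Weld metal: φR_n = 0.75 × 0.6 × 90 × 0.1326 × 23 = 123.5 kip.
Base metal (shear rupture): φR_n = 0.75 × 0.6 × 70 × 0.75 × 23 = 543.4 kip.
Governing: weld metal.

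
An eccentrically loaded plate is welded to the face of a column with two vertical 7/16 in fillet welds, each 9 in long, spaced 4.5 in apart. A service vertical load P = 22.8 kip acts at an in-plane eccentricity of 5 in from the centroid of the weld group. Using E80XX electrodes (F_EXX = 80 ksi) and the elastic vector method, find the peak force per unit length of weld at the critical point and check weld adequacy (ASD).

f_max ≈ 3.45 kip/in; adequate

Total weld length L_w = 18 in. Treat welds as unit-width lines.
Polar moment about centroid: J = 2[d³/12 + d(b/2)²] = 2[9³/12 + 9×2.25²] = 212.6 in³.
Direct shear f_v = P/L_w = 22.8 / 18 = 1.267 kip/in (vertical).
Torsion M = P·e = 22.8 × 5 = 114 kip·in.
Critical point at (x, y) = (2.25, 4.5) from centroid. f_tx = M·y/J = 2.413 kip/in; f_ty = M·x/J = 1.206 kip/in.
Resultant f_max = √[f_tx² + (f_v + f_ty)²] = √[2.413² + (1.267 + 1.206)²] = 3.455 kip/in.
Capacity per unit length: r_n/Ω = (1/2.0) × 0.6 × 80 × (0.707 × 0.4375) = 7.423 kip/in.
3.455 ≤ 7.423 → adequate.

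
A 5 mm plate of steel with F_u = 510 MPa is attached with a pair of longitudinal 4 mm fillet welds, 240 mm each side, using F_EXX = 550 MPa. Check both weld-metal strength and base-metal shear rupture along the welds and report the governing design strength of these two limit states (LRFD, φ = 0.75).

t_e = 0.707 × 4 = 2.828 mm; L = 480 mm.
Weld metal: φR_n = 0.75 × 0.6 × 550 × 2.828 × 480 × 10⁻³ = 336 kN.
Base metal (shear rupture): φR_n = 0.75 × 0.6 × 510 × 5 × 480 × 10⁻³ = 550.8 kN.
Governing: weld metal.

φR_n ≈ 336 kN (weld metal governs)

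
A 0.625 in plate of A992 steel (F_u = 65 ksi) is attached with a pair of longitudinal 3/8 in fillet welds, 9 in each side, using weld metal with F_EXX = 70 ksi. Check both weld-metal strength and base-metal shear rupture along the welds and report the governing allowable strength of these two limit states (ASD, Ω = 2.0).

R_n/Ω ≈ 100 kips (weld metal governs)

t_e = 0.707 × 0.375 = 0.2651 in; L = 18 in.
Weld metal: R_n/Ω = (1/2.0) × 0.6 × 70 × 0.2651 × 18 = 100.2 kips.
Base metal (shear rupture): R_n/Ω = (1/2.0) × 0.6 × 65 × 0.625 × 18 = 219.4 kips.
Governing: weld metal.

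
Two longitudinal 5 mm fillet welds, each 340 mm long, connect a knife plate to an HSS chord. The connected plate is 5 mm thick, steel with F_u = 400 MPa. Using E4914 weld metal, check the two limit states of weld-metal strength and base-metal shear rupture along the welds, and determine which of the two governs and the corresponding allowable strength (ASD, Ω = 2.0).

R_n/Ω ≈ 353 kN (weld metal governs)

E49XX → F_EXX = 490 MPa.
t_e = 0.707 × 5 = 3.535 mm; L = 680 mm.
Weld metal: R_n/Ω = (1/2.0) × 0.6 × 490 × 3.535 × 680 × 10⁻³ = 353.4 kN.
Base metal (shear rupture): R_n/Ω = (1/2.0) × 0.6 × 400 × 5 × 680 × 10⁻³ = 408 kN.
Governing: weld metal.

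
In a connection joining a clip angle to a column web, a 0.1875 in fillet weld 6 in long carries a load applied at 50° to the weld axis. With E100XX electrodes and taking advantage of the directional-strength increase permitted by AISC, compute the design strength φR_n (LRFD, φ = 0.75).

φR_n ≈ 47.8 kip

E100XX → F_EXX = 100 ksi.
t_e = 0.707 × 0.1875 = 0.1326 in; A_we = 0.1326 × 6 = 0.7954 in².
Directional factor: 1.0 + 0.5 sin^1.5(50°) = 1.335.
F_nw = 0.6 × 100 × 1.335 = 80.11 ksi.
φR_n = 0.75 × 80.11 × 0.7954 = 47.79 kip.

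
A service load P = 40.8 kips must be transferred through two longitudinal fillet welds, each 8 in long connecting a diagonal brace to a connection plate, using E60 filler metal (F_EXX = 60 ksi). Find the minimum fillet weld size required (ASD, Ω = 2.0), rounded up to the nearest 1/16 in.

Total weld length L = 16 in.
Required throat t_e = P × Ω / (0.6 F_EXX × L) = 40.8 × 2.0 / (0.6 × 60 × 16) = 0.1417 in.
Required leg w = t_e / 0.707 = 0.2004 in → use 1/4 in.

w = 1/4 in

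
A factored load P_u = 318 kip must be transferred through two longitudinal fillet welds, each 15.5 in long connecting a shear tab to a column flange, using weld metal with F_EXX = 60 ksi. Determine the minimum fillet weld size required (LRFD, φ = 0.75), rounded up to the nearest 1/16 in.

w = 9/16 in

Total weld length L = 31 in.
Required throat t_e = P_u / (φ × 0.6 F_EXX × L) = 318 / (0.75 × 0.6 × 60 × 31) = 0.3799 in.
Required leg w = t_e / 0.707 = 0.5374 in → use 9/16 in.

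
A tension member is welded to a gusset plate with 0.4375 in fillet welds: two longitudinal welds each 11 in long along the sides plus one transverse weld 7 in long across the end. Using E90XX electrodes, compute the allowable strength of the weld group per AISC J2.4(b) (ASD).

E90XX → F_EXX = 90 ksi.
t_e = 0.707 × 0.4375 = 0.3093 in.
R_nwl = 0.6 × 90 × 0.3093 × 22 = 367.5 kip (longitudinal, 2 welds).
R_nwt = 0.6 × 90 × 0.3093 × 7 = 116.9 kip (transverse, base value).
(i) R_nwl + R_nwt = 484.4 kip; (ii) 0.85 R_nwl + 1.5 R_nwt = 487.7 kip.
R_n = max = 487.7 kip [governs: (ii)]; R_n/Ω = 243.9 kip.

R_n/Ω ≈ 244 kip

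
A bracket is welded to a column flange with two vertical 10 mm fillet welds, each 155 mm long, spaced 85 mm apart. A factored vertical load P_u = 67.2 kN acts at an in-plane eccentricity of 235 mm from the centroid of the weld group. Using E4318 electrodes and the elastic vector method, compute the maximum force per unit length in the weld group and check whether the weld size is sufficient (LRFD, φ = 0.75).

f_max ≈ 1300 N/mm; adequate

E43XX → F_EXX = 430 MPa.
Total weld length L_w = 310 mm. Treat welds as unit-width lines.
Polar moment about centroid: J = 2[d³/12 + d(b/2)²] = 2[155³/12 + 155×42.5²] = 1181000 mm³.
Direct shear f_v = P/L_w = 67.2×10³ / 310 = 216.8 N/mm (vertical).
Torsion M = P·e = 67.2×10³ × 235 = 15792000 N·mm.
Critical point at (x, y) = (42.5, 77.5) from centroid. f_tx = M·y/J = 1037 N/mm; f_ty = M·x/J = 568.5 N/mm.
Resultant f_max = √[f_tx² + (f_v + f_ty)²] = √[1037² + (216.8 + 568.5)²] = 1301 N/mm.
Capacity per unit length: φr_n = 0.75 × 0.6 × 430 × (0.707 × 10) = 1368 N/mm.
1301 ≤ 1368 → adequate.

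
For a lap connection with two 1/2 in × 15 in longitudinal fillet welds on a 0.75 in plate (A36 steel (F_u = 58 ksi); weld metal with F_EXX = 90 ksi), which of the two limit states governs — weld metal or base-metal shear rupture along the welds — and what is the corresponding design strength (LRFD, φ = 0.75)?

φR_n ≈ 430 kips (weld metal governs)

t_e = 0.707 × 0.5 = 0.3535 in; L = 30 in.
Weld metal: φR_n = 0.75 × 0.6 × 90 × 0.3535 × 30 = 429.5 kips.
Base metal (shear rupture): φR_n = 0.75 × 0.6 × 58 × 0.75 × 30 = 587.2 kips.
Governing: weld metal.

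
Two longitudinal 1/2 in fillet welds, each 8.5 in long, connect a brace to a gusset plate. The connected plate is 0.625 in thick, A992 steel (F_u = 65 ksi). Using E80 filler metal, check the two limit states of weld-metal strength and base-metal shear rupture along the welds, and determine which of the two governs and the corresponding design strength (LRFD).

E80XX → F_EXX = 80 ksi.
t_e = 0.707 × 0.5 = 0.3535 in; L = 17 in.
Weld metal: φR_n = 0.75 × 0.6 × 80 × 0.3535 × 17 = 216.3 kip.
Base metal (shear rupture): φR_n = 0.75 × 0.6 × 65 × 0.625 × 17 = 310.8 kip.
Governing: weld metal.

φR_n ≈ 216 kip (weld metal governs)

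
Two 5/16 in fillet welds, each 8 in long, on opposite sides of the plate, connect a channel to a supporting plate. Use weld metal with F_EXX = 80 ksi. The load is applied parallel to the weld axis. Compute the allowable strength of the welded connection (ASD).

Effective throat t_e = 0.707 × 0.3125 = 0.2209 in.
Total length L = 16 in; A_we = 0.2209 × 16 = 3.535 in².
F_nw = 0.6 F_EXX = 0.6 × 80 = 48 ksi.
R_n = 48 × 3.535 = 169.7 kips; R_n/Ω = 169.7/2.0 = 84.84 kips.

R_n/Ω ≈ 84.8 kips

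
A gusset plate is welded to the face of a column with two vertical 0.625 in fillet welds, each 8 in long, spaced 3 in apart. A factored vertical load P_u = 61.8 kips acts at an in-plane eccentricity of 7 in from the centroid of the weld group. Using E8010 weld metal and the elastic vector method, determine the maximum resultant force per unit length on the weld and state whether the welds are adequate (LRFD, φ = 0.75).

f_max ≈ 17 kip/in; NOT adequate

E80XX → F_EXX = 80 ksi.
Total weld length L_w = 16 in. Treat welds as unit-width lines.
Polar moment about centroid: J = 2[d³/12 + d(b/2)²] = 2[8³/12 + 8×1.5²] = 121.3 in³.
Direct shear f_v = P/L_w = 61.8 / 16 = 3.862 kip/in (vertical).
Torsion M = P·e = 61.8 × 7 = 432.6 kip·in.
Critical point at (x, y) = (1.5, 4) from centroid. f_tx = M·y/J = 14.26 kip/in; f_ty = M·x/J = 5.348 kip/in.
Resultant f_max = √[f_tx² + (f_v + f_ty)²] = √[14.26² + (3.862 + 5.348)²] = 16.98 kip/in.
Capacity per unit length: φr_n = 0.75 × 0.6 × 80 × (0.707 × 0.625) = 15.91 kip/in.
16.98 > 15.91 → NOT adequate.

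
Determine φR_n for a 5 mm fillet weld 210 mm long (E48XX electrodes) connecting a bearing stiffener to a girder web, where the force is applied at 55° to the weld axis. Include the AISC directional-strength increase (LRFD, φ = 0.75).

φR_n ≈ 220 kN

E48XX → F_EXX = 480 MPa.
t_e = 0.707 × 5 = 3.535 mm; A_we = 3.535 × 210 = 742.3 mm².
Directional factor: 1.0 + 0.5 sin^1.5(55°) = 1.371.
F_nw = 0.6 × 480 × 1.371 = 394.8 MPa.
φR_n = 0.75 × 394.8 × 742.3 × 10⁻³ = 219.8 kN.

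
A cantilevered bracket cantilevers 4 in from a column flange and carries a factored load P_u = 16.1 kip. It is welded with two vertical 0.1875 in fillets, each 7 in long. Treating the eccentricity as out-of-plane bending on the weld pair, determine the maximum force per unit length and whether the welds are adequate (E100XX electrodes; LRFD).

E100XX → F_EXX = 100 ksi.
L_w = 2 × 7 = 14 in; section modulus (unit throat) S = 2 × L²/6 = 16.33 in².
Direct shear f_v = P/L_w = 16.1/14 = 1.15 kip/in.
Moment M = P × e = 16.1 × 4 = 64.4 kip·in; bending f_b = M/S = 3.943 kip/in.
f_max = √(f_v² + f_b²) = √(1.15² + 3.943²) = 4.107 kip/in.
φr_n = 0.75 × 0.6 × 100 × (0.707 × 0.1875) = 5.965 kip/in → adequate.

f_max ≈ 4.11 kip/in; adequate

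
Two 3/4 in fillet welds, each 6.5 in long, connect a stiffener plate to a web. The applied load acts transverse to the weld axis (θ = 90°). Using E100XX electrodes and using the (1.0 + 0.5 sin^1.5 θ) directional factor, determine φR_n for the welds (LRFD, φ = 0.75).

φR_n ≈ 465 kip

E100XX → F_EXX = 100 ksi.
t_e = 0.707 × 0.75 = 0.5302 in; A_we = 0.5302 × 13 = 6.893 in².
Directional factor: 1.0 + 0.5 sin^1.5(90°) = 1.5.
F_nw = 0.6 × 100 × 1.5 = 90 ksi.
φR_n = 0.75 × 90 × 6.893 = 465.3 kip.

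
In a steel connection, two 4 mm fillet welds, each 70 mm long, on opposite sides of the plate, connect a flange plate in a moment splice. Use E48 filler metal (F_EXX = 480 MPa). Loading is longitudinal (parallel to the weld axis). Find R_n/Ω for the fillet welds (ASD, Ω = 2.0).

Effective throat t_e = 0.707 × 4 = 2.828 mm.
Total length L = 140 mm; A_we = 2.828 × 140 = 395.9 mm².
F_nw = 0.6 F_EXX = 0.6 × 480 = 288 MPa.
R_n = 288 × 395.9 × 10⁻³ = 114 kN; R_n/Ω = 114/2.0 = 57.01 kN.

R_n/Ω ≈ 57 kN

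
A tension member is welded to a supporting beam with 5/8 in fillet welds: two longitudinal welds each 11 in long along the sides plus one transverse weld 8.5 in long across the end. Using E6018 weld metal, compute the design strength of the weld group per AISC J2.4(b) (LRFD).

φR_n ≈ 375 kips

E60XX → F_EXX = 60 ksi.
t_e = 0.707 × 0.625 = 0.4419 in.
R_nwl = 0.6 × 60 × 0.4419 × 22 = 350 kips (longitudinal, 2 welds).
R_nwt = 0.6 × 60 × 0.4419 × 8.5 = 135.2 kips (transverse, base value).
(i) R_nwl + R_nwt = 485.2 kips; (ii) 0.85 R_nwl + 1.5 R_nwt = 500.3 kips.
R_n = max = 500.3 kips [governs: (ii)]; φR_n = 375.2 kips.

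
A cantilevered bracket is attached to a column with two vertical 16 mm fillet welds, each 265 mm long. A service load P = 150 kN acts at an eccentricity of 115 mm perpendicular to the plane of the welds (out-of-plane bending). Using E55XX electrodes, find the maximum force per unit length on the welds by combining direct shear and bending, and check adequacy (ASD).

f_max ≈ 789 N/mm; adequate

E55XX → F_EXX = 550 MPa.
L_w = 2 × 265 = 530 mm; section modulus (unit throat) S = 2 × L²/6 = 23410 mm².
Direct shear f_v = P/L_w = 150×10³/530 = 283 N/mm.
Moment M = P × e = 150×10³ × 115 = 17250000 N·mm; bending f_b = M/S = 736.9 N/mm.
f_max = √(f_v² + f_b²) = √(283² + 736.9²) = 789.4 N/mm.
r_n/Ω = (1/2.0) × 0.6 × 550 × (0.707 × 16) = 1866 N/mm → adequate.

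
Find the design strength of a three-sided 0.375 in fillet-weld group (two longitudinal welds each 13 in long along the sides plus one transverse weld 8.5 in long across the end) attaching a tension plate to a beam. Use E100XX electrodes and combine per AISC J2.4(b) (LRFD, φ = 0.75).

φR_n ≈ 416 kip

E100XX → F_EXX = 100 ksi.
t_e = 0.707 × 0.375 = 0.2651 in.
R_nwl = 0.6 × 100 × 0.2651 × 26 = 413.6 kip (longitudinal, 2 welds).
R_nwt = 0.6 × 100 × 0.2651 × 8.5 = 135.2 kip (transverse, base value).
(i) R_nwl + R_nwt = 548.8 kip; (ii) 0.85 R_nwl + 1.5 R_nwt = 554.4 kip.
R_n = max = 554.4 kip [governs: (ii)]; φR_n = 415.8 kip.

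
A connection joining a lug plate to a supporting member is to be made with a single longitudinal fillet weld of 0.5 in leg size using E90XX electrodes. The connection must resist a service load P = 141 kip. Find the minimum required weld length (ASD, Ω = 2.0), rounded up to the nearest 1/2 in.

E90XX → F_EXX = 90 ksi.
Throat t_e = 0.707 × 0.5 = 0.3535 in.
r_n/Ω = (0.6 × 90 × 0.3535) / 2.0 = 9.544 kip/in.
L_req = P / (r_n/Ω) = 141 / 9.544 = 14.77 in total.
Round up → use L = 15 in.

L = 15 in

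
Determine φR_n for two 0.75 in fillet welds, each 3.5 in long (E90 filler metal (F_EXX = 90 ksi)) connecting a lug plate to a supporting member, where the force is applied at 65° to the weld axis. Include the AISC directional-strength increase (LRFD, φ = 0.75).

φR_n ≈ 215 kips

t_e = 0.707 × 0.75 = 0.5302 in; A_we = 0.5302 × 7 = 3.712 in².
Directional factor: 1.0 + 0.5 sin^1.5(65°) = 1.431.
F_nw = 0.6 × 90 × 1.431 = 77.3 ksi.
φR_n = 0.75 × 77.3 × 3.712 = 215.2 kips.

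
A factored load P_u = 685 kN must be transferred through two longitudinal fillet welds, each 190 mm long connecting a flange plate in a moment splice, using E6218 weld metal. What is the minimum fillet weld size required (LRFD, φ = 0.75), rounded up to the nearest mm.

w = 10 mm

E62XX → F_EXX = 620 MPa.
Total weld length L = 380 mm.
Required throat t_e = P_u / (φ × 0.6 F_EXX × L) = 685 / (0.75 × 0.6 × 620 × 380 × 10⁻³) = 6.461 mm.
Required leg w = t_e / 0.707 = 9.139 mm → use 10 mm.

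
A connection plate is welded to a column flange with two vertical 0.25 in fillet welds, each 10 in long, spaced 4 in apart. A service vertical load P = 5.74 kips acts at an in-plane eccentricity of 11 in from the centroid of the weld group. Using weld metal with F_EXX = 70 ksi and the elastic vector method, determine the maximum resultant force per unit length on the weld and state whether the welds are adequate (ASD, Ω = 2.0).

Total weld length L_w = 20 in. Treat welds as unit-width lines.
Polar moment about centroid: J = 2[d³/12 + d(b/2)²] = 2[10³/12 + 10×2²] = 246.7 in³.
Direct shear f_v = P/L_w = 5.74 / 20 = 0.287 kip/in (vertical).
Torsion M = P·e = 5.74 × 11 = 63.14 kip·in.
Critical point at (x, y) = (2, 5) from centroid. f_tx = M·y/J = 1.28 kip/in; f_ty = M·x/J = 0.5119 kip/in.
Resultant f_max = √[f_tx² + (f_v + f_ty)²] = √[1.28² + (0.287 + 0.5119)²] = 1.509 kip/in.
Capacity per unit length: r_n/Ω = (1/2.0) × 0.6 × 70 × (0.707 × 0.25) = 3.712 kip/in.
1.509 ≤ 3.712 → adequate.

f_max ≈ 1.51 kip/in; adequate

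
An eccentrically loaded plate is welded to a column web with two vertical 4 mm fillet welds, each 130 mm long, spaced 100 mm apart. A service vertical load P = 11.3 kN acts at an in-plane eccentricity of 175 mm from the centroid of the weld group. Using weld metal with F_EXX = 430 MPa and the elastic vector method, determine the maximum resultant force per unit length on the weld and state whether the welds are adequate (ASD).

f_max ≈ 189 N/mm; adequate

Total weld length L_w = 260 mm. Treat welds as unit-width lines.
Polar moment about centroid: J = 2[d³/12 + d(b/2)²] = 2[130³/12 + 130×50²] = 1016000 mm³.
Direct shear f_v = P/L_w = 11.3×10³ / 260 = 43.46 N/mm (vertical).
Torsion M = P·e = 11.3×10³ × 175 = 1977500 N·mm.
Critical point at (x, y) = (50, 65) from centroid. f_tx = M·y/J = 126.5 N/mm; f_ty = M·x/J = 97.3 N/mm.
Resultant f_max = √[f_tx² + (f_v + f_ty)²] = √[126.5² + (43.46 + 97.3)²] = 189.2 N/mm.
Capacity per unit length: r_n/Ω = (1/2.0) × 0.6 × 430 × (0.707 × 4) = 364.8 N/mm.
189.2 ≤ 364.8 → adequate.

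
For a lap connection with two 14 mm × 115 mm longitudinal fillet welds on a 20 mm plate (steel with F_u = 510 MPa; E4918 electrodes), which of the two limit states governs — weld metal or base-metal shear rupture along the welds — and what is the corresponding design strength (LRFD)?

E49XX → F_EXX = 490 MPa.
t_e = 0.707 × 14 = 9.898 mm; L = 230 mm.
Weld metal: φR_n = 0.75 × 0.6 × 490 × 9.898 × 230 × 10⁻³ = 502 kN.
Base metal (shear rupture): φR_n = 0.75 × 0.6 × 510 × 20 × 230 × 10⁻³ = 1056 kN.
Governing: weld metal.

φR_n ≈ 502 kN (weld metal governs)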